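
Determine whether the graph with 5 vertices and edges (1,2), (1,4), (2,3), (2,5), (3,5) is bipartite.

Step 1: Attempt 2-coloring using BFS:
  Start at vertex 1, assign color 0
  Color vertex 2 with color 1 (neighbor of 1)
  Color vertex 4 with color 1 (neighbor of 1)
  Color vertex 3 with color 0 (neighbor of 2)
  Color vertex 5 with color 0 (neighbor of 2)

Step 2: Conflict found! Vertices 3 and 5 are adjacent but have the same color.
This means the graph contains an odd cycle.

The graph is NOT bipartite.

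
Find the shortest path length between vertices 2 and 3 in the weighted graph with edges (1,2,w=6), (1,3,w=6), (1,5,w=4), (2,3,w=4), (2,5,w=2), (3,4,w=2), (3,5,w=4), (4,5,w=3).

Step 1: Build adjacency list with weights:
  1: 2(w=6), 3(w=6), 5(w=4)
  2: 1(w=6), 3(w=4), 5(w=2)
  3: 1(w=6), 2(w=4), 4(w=2), 5(w=4)
  4: 3(w=2), 5(w=3)
  5: 1(w=4), 2(w=2), 3(w=4), 4(w=3)

Step 2: Apply Dijkstra's algorithm from vertex 2:
  Visit vertex 2 (distance=0)
    Update dist[1] = 6
    Update dist[3] = 4
    Update dist[5] = 2
  Visit vertex 5 (distance=2)
    Update dist[4] = 5
  Visit vertex 3 (distance=4)

Step 3: Shortest path: 2 -> 3
Total weight: 4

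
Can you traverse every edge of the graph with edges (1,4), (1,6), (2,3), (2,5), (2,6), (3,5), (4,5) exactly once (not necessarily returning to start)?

Step 1: Find the degree of each vertex:
  deg(1) = 2
  deg(2) = 3
  deg(3) = 2
  deg(4) = 2
  deg(5) = 3
  deg(6) = 2

Step 2: Count vertices with odd degree:
  Odd-degree vertices: 2, 5 (2 total)

Step 3: Apply Euler's theorem:
  - Eulerian circuit exists iff graph is connected and all vertices have even degree
  - Eulerian path exists iff graph is connected and has 0 or 2 odd-degree vertices

Graph is connected with exactly 2 odd-degree vertices (2, 5).
Eulerian path exists (starting and ending at the odd-degree vertices), but no Eulerian circuit.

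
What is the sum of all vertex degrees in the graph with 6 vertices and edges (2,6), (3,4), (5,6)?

Step 1: Count edges incident to each vertex:
  deg(1) = 0 (neighbors: none)
  deg(2) = 1 (neighbors: 6)
  deg(3) = 1 (neighbors: 4)
  deg(4) = 1 (neighbors: 3)
  deg(5) = 1 (neighbors: 6)
  deg(6) = 2 (neighbors: 2, 5)

Step 2: Sum all degrees:
  0 + 1 + 1 + 1 + 1 + 2 = 6

Verification: sum of degrees = 2 * |E| = 2 * 3 = 6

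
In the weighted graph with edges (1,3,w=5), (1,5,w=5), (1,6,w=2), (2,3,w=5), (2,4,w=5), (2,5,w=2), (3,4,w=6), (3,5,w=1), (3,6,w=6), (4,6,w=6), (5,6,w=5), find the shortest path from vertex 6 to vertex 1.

Step 1: Build adjacency list with weights:
  1: 3(w=5), 5(w=5), 6(w=2)
  2: 3(w=5), 4(w=5), 5(w=2)
  3: 1(w=5), 2(w=5), 4(w=6), 5(w=1), 6(w=6)
  4: 2(w=5), 3(w=6), 6(w=6)
  5: 1(w=5), 2(w=2), 3(w=1), 6(w=5)
  6: 1(w=2), 3(w=6), 4(w=6), 5(w=5)

Step 2: Apply Dijkstra's algorithm from vertex 6:
  Visit vertex 6 (distance=0)
    Update dist[1] = 2
    Update dist[3] = 6
    Update dist[4] = 6
    Update dist[5] = 5
  Visit vertex 1 (distance=2)

Step 3: Shortest path: 6 -> 1
Total weight: 2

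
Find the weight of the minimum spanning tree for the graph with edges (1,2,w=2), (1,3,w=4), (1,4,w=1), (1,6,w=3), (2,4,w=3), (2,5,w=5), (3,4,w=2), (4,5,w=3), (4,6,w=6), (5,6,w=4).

Apply Kruskal's algorithm (sort edges by weight, add if no cycle):

Sorted edges by weight:
  (1,4) w=1
  (1,2) w=2
  (3,4) w=2
  (1,6) w=3
  (2,4) w=3
  (4,5) w=3
  (1,3) w=4
  (5,6) w=4
  (2,5) w=5
  (4,6) w=6

Add edge (1,4) w=1 -- no cycle. Running total: 1
Add edge (1,2) w=2 -- no cycle. Running total: 3
Add edge (3,4) w=2 -- no cycle. Running total: 5
Add edge (1,6) w=3 -- no cycle. Running total: 8
Skip edge (2,4) w=3 -- would create cycle
Add edge (4,5) w=3 -- no cycle. Running total: 11

MST edges: (1,4,w=1), (1,2,w=2), (3,4,w=2), (1,6,w=3), (4,5,w=3)
Total MST weight: 1 + 2 + 2 + 3 + 3 = 11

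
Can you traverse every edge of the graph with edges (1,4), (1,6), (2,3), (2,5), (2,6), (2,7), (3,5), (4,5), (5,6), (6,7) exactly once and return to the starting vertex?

Step 1: Find the degree of each vertex:
  deg(1) = 2
  deg(2) = 4
  deg(3) = 2
  deg(4) = 2
  deg(5) = 4
  deg(6) = 4
  deg(7) = 2

Step 2: Count vertices with odd degree:
  All vertices have even degree (0 odd-degree vertices)

Step 3: Apply Euler's theorem:
  - Eulerian circuit exists iff graph is connected and all vertices have even degree
  - Eulerian path exists iff graph is connected and has 0 or 2 odd-degree vertices

Graph is connected with 0 odd-degree vertices.
Both Eulerian circuit and Eulerian path exist.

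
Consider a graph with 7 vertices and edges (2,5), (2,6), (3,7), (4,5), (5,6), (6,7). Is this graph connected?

Step 1: Build adjacency list from edges:
  1: (none)
  2: 5, 6
  3: 7
  4: 5
  5: 2, 4, 6
  6: 2, 5, 7
  7: 3, 6

Step 2: Run BFS/DFS from vertex 1:
  Visited: {1}
  Reached 1 of 7 vertices

Step 3: Only 1 of 7 vertices reached. Graph is disconnected.
Connected components: {1}, {2, 3, 4, 5, 6, 7}
Answer: No, the graph is not connected (2 components).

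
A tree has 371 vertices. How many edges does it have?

A tree on n vertices always has exactly n - 1 edges.
For n = 371: edges = 371 - 1 = 370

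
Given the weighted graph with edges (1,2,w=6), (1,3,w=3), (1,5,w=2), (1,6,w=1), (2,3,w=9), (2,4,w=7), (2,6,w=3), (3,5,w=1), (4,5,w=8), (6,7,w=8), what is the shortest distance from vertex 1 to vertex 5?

Step 1: Build adjacency list with weights:
  1: 2(w=6), 3(w=3), 5(w=2), 6(w=1)
  2: 1(w=6), 3(w=9), 4(w=7), 6(w=3)
  3: 1(w=3), 2(w=9), 5(w=1)
  4: 2(w=7), 5(w=8)
  5: 1(w=2), 3(w=1), 4(w=8)
  6: 1(w=1), 2(w=3), 7(w=8)
  7: 6(w=8)

Step 2: Apply Dijkstra's algorithm from vertex 1:
  Visit vertex 1 (distance=0)
    Update dist[2] = 6
    Update dist[3] = 3
    Update dist[5] = 2
    Update dist[6] = 1
  Visit vertex 6 (distance=1)
    Update dist[2] = 4
    Update dist[7] = 9
  Visit vertex 5 (distance=2)
    Update dist[4] = 10

Step 3: Shortest path: 1 -> 5
Total weight: 2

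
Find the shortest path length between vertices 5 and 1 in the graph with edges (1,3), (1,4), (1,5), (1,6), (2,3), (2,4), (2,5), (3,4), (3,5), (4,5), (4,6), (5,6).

Step 1: Build adjacency list:
  1: 3, 4, 5, 6
  2: 3, 4, 5
  3: 1, 2, 4, 5
  4: 1, 2, 3, 5, 6
  5: 1, 2, 3, 4, 6
  6: 1, 4, 5

Step 2: BFS from vertex 5 to find shortest path to 1:
  vertex 1 reached at distance 1

Step 3: Shortest path: 5 -> 1
Path length: 1 edge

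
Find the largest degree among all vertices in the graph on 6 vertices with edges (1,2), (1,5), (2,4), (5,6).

Step 1: Count edges incident to each vertex:
  deg(1) = 2 (neighbors: 2, 5)
  deg(2) = 2 (neighbors: 1, 4)
  deg(3) = 0 (neighbors: none)
  deg(4) = 1 (neighbors: 2)
  deg(5) = 2 (neighbors: 1, 6)
  deg(6) = 1 (neighbors: 5)

Step 2: Find maximum:
  max(2, 2, 0, 1, 2, 1) = 2 (vertex 1)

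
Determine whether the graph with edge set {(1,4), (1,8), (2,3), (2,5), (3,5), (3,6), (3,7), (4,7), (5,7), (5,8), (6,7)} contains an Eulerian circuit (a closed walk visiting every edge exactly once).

Step 1: Find the degree of each vertex:
  deg(1) = 2
  deg(2) = 2
  deg(3) = 4
  deg(4) = 2
  deg(5) = 4
  deg(6) = 2
  deg(7) = 4
  deg(8) = 2

Step 2: Count vertices with odd degree:
  All vertices have even degree (0 odd-degree vertices)

Step 3: Apply Euler's theorem:
  - Eulerian circuit exists iff graph is connected and all vertices have even degree
  - Eulerian path exists iff graph is connected and has 0 or 2 odd-degree vertices

Graph is connected with 0 odd-degree vertices.
Both Eulerian circuit and Eulerian path exist.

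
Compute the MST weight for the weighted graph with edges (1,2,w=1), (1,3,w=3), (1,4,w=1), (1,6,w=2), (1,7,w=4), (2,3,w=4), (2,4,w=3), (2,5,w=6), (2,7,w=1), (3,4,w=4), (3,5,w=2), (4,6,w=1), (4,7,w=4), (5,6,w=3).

Apply Kruskal's algorithm (sort edges by weight, add if no cycle):

Sorted edges by weight:
  (1,2) w=1
  (1,4) w=1
  (2,7) w=1
  (4,6) w=1
  (1,6) w=2
  (3,5) w=2
  (1,3) w=3
  (2,4) w=3
  (5,6) w=3
  (1,7) w=4
  (2,3) w=4
  (3,4) w=4
  (4,7) w=4
  (2,5) w=6

Add edge (1,2) w=1 -- no cycle. Running total: 1
Add edge (1,4) w=1 -- no cycle. Running total: 2
Add edge (2,7) w=1 -- no cycle. Running total: 3
Add edge (4,6) w=1 -- no cycle. Running total: 4
Skip edge (1,6) w=2 -- would create cycle
Add edge (3,5) w=2 -- no cycle. Running total: 6
Add edge (1,3) w=3 -- no cycle. Running total: 9

MST edges: (1,2,w=1), (1,4,w=1), (2,7,w=1), (4,6,w=1), (3,5,w=2), (1,3,w=3)
Total MST weight: 1 + 1 + 1 + 1 + 2 + 3 = 9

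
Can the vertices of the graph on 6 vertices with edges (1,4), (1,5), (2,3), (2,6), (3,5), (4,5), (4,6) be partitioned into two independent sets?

Step 1: Attempt 2-coloring using BFS:
  Start at vertex 1, assign color 0
  Color vertex 4 with color 1 (neighbor of 1)
  Color vertex 5 with color 1 (neighbor of 1)

Step 2: Conflict found! Vertices 4 and 5 are adjacent but have the same color.
This means the graph contains an odd cycle.

The graph is NOT bipartite.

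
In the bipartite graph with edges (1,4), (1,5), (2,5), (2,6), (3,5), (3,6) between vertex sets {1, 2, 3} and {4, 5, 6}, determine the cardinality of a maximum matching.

Step 1: List the neighbors of each left vertex:
  1: 4, 5
  2: 5, 6
  3: 5, 6

Step 2: Greedily match left vertices, then look for augmenting paths:
  Match 1 -- 4
  Match 2 -- 5
  Match 3 -- 6
  No augmenting path remains.

Step 3: Verify this is maximum:
  Matching size 3 = min(|L|, |R|) = min(3, 3), which is an upper bound, so this matching is maximum.

Maximum matching: {(1,4), (2,5), (3,6)}
Size: 3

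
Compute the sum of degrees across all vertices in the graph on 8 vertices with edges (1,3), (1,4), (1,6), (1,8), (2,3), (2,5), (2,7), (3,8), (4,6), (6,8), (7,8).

Step 1: Count edges incident to each vertex:
  deg(1) = 4 (neighbors: 3, 4, 6, 8)
  deg(2) = 3 (neighbors: 3, 5, 7)
  deg(3) = 3 (neighbors: 1, 2, 8)
  deg(4) = 2 (neighbors: 1, 6)
  deg(5) = 1 (neighbors: 2)
  deg(6) = 3 (neighbors: 1, 4, 8)
  deg(7) = 2 (neighbors: 2, 8)
  deg(8) = 4 (neighbors: 1, 3, 6, 7)

Step 2: Sum all degrees:
  4 + 3 + 3 + 2 + 1 + 3 + 2 + 4 = 22

Verification: sum of degrees = 2 * |E| = 2 * 11 = 22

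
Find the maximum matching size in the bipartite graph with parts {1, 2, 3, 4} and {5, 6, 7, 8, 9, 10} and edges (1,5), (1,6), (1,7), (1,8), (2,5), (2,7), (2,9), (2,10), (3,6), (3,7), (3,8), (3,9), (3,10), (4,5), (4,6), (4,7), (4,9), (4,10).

Step 1: List the neighbors of each left vertex:
  1: 5, 6, 7, 8
  2: 5, 7, 9, 10
  3: 6, 7, 8, 9, 10
  4: 5, 6, 7, 9, 10

Step 2: Greedily match left vertices, then look for augmenting paths:
  Match 1 -- 5
  Match 2 -- 7
  Match 3 -- 6
  Match 4 -- 9
  No augmenting path remains.

Step 3: Verify this is maximum:
  Matching size 4 = min(|L|, |R|) = min(4, 6), which is an upper bound, so this matching is maximum.

Maximum matching: {(1,5), (2,7), (3,6), (4,9)}
Size: 4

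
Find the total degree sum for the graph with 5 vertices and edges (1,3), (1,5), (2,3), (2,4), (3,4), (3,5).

Step 1: Count edges incident to each vertex:
  deg(1) = 2 (neighbors: 3, 5)
  deg(2) = 2 (neighbors: 3, 4)
  deg(3) = 4 (neighbors: 1, 2, 4, 5)
  deg(4) = 2 (neighbors: 2, 3)
  deg(5) = 2 (neighbors: 1, 3)

Step 2: Sum all degrees:
  2 + 2 + 4 + 2 + 2 = 12

Verification: sum of degrees = 2 * |E| = 2 * 6 = 12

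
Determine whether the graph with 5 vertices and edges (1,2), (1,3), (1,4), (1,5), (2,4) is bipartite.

Step 1: Attempt 2-coloring using BFS:
  Start at vertex 1, assign color 0
  Color vertex 2 with color 1 (neighbor of 1)
  Color vertex 3 with color 1 (neighbor of 1)
  Color vertex 4 with color 1 (neighbor of 1)
  Color vertex 5 with color 1 (neighbor of 1)

Step 2: Conflict found! Vertices 2 and 4 are adjacent but have the same color.
This means the graph contains an odd cycle.

The graph is NOT bipartite.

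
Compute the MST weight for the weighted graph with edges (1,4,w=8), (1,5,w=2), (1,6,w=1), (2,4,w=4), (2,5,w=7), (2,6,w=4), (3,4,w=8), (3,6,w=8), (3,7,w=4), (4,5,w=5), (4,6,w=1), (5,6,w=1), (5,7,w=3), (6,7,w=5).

Apply Kruskal's algorithm (sort edges by weight, add if no cycle):

Sorted edges by weight:
  (1,6) w=1
  (4,6) w=1
  (5,6) w=1
  (1,5) w=2
  (5,7) w=3
  (2,4) w=4
  (2,6) w=4
  (3,7) w=4
  (4,5) w=5
  (6,7) w=5
  (2,5) w=7
  (1,4) w=8
  (3,4) w=8
  (3,6) w=8

Add edge (1,6) w=1 -- no cycle. Running total: 1
Add edge (4,6) w=1 -- no cycle. Running total: 2
Add edge (5,6) w=1 -- no cycle. Running total: 3
Skip edge (1,5) w=2 -- would create cycle
Add edge (5,7) w=3 -- no cycle. Running total: 6
Add edge (2,4) w=4 -- no cycle. Running total: 10
Skip edge (2,6) w=4 -- would create cycle
Add edge (3,7) w=4 -- no cycle. Running total: 14

MST edges: (1,6,w=1), (4,6,w=1), (5,6,w=1), (5,7,w=3), (2,4,w=4), (3,7,w=4)
Total MST weight: 1 + 1 + 1 + 3 + 4 + 4 = 14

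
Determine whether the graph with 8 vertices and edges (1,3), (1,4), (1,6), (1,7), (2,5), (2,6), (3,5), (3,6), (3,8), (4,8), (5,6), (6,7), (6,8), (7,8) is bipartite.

Step 1: Attempt 2-coloring using BFS:
  Start at vertex 1, assign color 0
  Color vertex 3 with color 1 (neighbor of 1)
  Color vertex 4 with color 1 (neighbor of 1)
  Color vertex 6 with color 1 (neighbor of 1)
  Color vertex 7 with color 1 (neighbor of 1)
  Color vertex 5 with color 0 (neighbor of 3)

Step 2: Conflict found! Vertices 3 and 6 are adjacent but have the same color.
This means the graph contains an odd cycle.

The graph is NOT bipartite.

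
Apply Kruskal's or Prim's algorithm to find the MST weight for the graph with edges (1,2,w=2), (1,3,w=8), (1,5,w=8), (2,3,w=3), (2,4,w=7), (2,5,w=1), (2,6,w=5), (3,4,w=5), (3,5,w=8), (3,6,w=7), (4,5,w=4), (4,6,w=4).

Apply Kruskal's algorithm (sort edges by weight, add if no cycle):

Sorted edges by weight:
  (2,5) w=1
  (1,2) w=2
  (2,3) w=3
  (4,5) w=4
  (4,6) w=4
  (2,6) w=5
  (3,4) w=5
  (2,4) w=7
  (3,6) w=7
  (1,3) w=8
  (1,5) w=8
  (3,5) w=8

Add edge (2,5) w=1 -- no cycle. Running total: 1
Add edge (1,2) w=2 -- no cycle. Running total: 3
Add edge (2,3) w=3 -- no cycle. Running total: 6
Add edge (4,5) w=4 -- no cycle. Running total: 10
Add edge (4,6) w=4 -- no cycle. Running total: 14

MST edges: (2,5,w=1), (1,2,w=2), (2,3,w=3), (4,5,w=4), (4,6,w=4)
Total MST weight: 1 + 2 + 3 + 4 + 4 = 14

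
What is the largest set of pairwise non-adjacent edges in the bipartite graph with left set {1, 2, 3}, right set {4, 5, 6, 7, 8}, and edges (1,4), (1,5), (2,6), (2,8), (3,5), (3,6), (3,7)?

Step 1: List the neighbors of each left vertex:
  1: 4, 5
  2: 6, 8
  3: 5, 6, 7

Step 2: Greedily match left vertices, then look for augmenting paths:
  Match 1 -- 4
  Match 2 -- 6
  Match 3 -- 5
  No augmenting path remains.

Step 3: Verify this is maximum:
  Matching size 3 = min(|L|, |R|) = min(3, 5), which is an upper bound, so this matching is maximum.

Maximum matching: {(1,4), (2,6), (3,5)}
Size: 3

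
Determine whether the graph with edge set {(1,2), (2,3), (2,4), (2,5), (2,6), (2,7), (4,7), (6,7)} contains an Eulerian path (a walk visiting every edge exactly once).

Step 1: Find the degree of each vertex:
  deg(1) = 1
  deg(2) = 6
  deg(3) = 1
  deg(4) = 2
  deg(5) = 1
  deg(6) = 2
  deg(7) = 3

Step 2: Count vertices with odd degree:
  Odd-degree vertices: 1, 3, 5, 7 (4 total)

Step 3: Apply Euler's theorem:
  - Eulerian circuit exists iff graph is connected and all vertices have even degree
  - Eulerian path exists iff graph is connected and has 0 or 2 odd-degree vertices

Graph has 4 odd-degree vertices (need 0 or 2).
Neither Eulerian path nor Eulerian circuit exists.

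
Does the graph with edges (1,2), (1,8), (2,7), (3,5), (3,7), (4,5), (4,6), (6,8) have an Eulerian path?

Step 1: Find the degree of each vertex:
  deg(1) = 2
  deg(2) = 2
  deg(3) = 2
  deg(4) = 2
  deg(5) = 2
  deg(6) = 2
  deg(7) = 2
  deg(8) = 2

Step 2: Count vertices with odd degree:
  All vertices have even degree (0 odd-degree vertices)

Step 3: Apply Euler's theorem:
  - Eulerian circuit exists iff graph is connected and all vertices have even degree
  - Eulerian path exists iff graph is connected and has 0 or 2 odd-degree vertices

Graph is connected with 0 odd-degree vertices.
Both Eulerian circuit and Eulerian path exist.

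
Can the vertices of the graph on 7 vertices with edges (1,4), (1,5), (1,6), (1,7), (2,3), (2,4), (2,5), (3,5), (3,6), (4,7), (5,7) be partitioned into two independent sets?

Step 1: Attempt 2-coloring using BFS:
  Start at vertex 1, assign color 0
  Color vertex 4 with color 1 (neighbor of 1)
  Color vertex 5 with color 1 (neighbor of 1)
  Color vertex 6 with color 1 (neighbor of 1)
  Color vertex 7 with color 1 (neighbor of 1)
  Color vertex 2 with color 0 (neighbor of 4)

Step 2: Conflict found! Vertices 4 and 7 are adjacent but have the same color.
This means the graph contains an odd cycle.

The graph is NOT bipartite.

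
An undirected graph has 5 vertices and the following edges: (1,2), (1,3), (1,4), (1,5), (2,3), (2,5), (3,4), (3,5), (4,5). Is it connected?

Step 1: Build adjacency list from edges:
  1: 2, 3, 4, 5
  2: 1, 3, 5
  3: 1, 2, 4, 5
  4: 1, 3, 5
  5: 1, 2, 3, 4

Step 2: Run BFS/DFS from vertex 1:
  Visited: {1, 2, 3, 4, 5}
  Reached 5 of 5 vertices

Step 3: All 5 vertices reached from vertex 1, so the graph is connected.
Answer: Yes, the graph is connected.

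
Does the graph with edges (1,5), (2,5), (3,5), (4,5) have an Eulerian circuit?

Step 1: Find the degree of each vertex:
  deg(1) = 1
  deg(2) = 1
  deg(3) = 1
  deg(4) = 1
  deg(5) = 4

Step 2: Count vertices with odd degree:
  Odd-degree vertices: 1, 2, 3, 4 (4 total)

Step 3: Apply Euler's theorem:
  - Eulerian circuit exists iff graph is connected and all vertices have even degree
  - Eulerian path exists iff graph is connected and has 0 or 2 odd-degree vertices

Graph has 4 odd-degree vertices (need 0 or 2).
Neither Eulerian path nor Eulerian circuit exists.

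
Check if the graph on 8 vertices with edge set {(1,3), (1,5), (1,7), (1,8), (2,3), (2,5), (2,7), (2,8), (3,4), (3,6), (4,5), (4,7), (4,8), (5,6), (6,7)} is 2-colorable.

Step 1: Attempt 2-coloring using BFS:
  Start at vertex 1, assign color 0
  Color vertex 3 with color 1 (neighbor of 1)
  Color vertex 5 with color 1 (neighbor of 1)
  Color vertex 7 with color 1 (neighbor of 1)
  Color vertex 8 with color 1 (neighbor of 1)
  Color vertex 2 with color 0 (neighbor of 3)
  Color vertex 4 with color 0 (neighbor of 3)
  Color vertex 6 with color 0 (neighbor of 3)

Step 2: 2-coloring succeeded. No conflicts found.
  Set A (color 0): {1, 2, 4, 6}
  Set B (color 1): {3, 5, 7, 8}

The graph is bipartite with partition {1, 2, 4, 6}, {3, 5, 7, 8}.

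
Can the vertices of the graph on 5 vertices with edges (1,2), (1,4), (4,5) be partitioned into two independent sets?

Step 1: Attempt 2-coloring using BFS:
  Start at vertex 1, assign color 0
  Color vertex 2 with color 1 (neighbor of 1)
  Color vertex 4 with color 1 (neighbor of 1)
  Color vertex 5 with color 0 (neighbor of 4)
  Start new component at vertex 3, assign color 0

Step 2: 2-coloring succeeded. No conflicts found.
  Set A (color 0): {1, 3, 5}
  Set B (color 1): {2, 4}

The graph is bipartite with partition {1, 3, 5}, {2, 4}.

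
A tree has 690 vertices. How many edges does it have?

A tree on n vertices always has exactly n - 1 edges.
For n = 690: edges = 690 - 1 = 689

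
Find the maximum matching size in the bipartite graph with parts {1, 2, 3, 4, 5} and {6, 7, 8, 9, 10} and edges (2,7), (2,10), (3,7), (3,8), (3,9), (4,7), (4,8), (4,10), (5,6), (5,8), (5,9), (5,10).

Step 1: List the neighbors of each left vertex:
  1: (none)
  2: 7, 10
  3: 7, 8, 9
  4: 7, 8, 10
  5: 6, 8, 9, 10

Step 2: Greedily match left vertices, then look for augmenting paths:
  Match 2 -- 7
  Match 3 -- 8
  Match 4 -- 10
  Match 5 -- 6
  No augmenting path remains.

Step 3: Verify this is maximum:
  Matching has size 4. The vertex set {2, 3, 4, 5} covers every edge and has size 4; any matching has at most one edge per cover vertex, so 4 is maximum (König's theorem).

Maximum matching: {(2,7), (3,8), (4,10), (5,6)}
Size: 4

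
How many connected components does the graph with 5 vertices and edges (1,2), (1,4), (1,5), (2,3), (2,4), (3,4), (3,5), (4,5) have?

Step 1: Build adjacency list from edges:
  1: 2, 4, 5
  2: 1, 3, 4
  3: 2, 4, 5
  4: 1, 2, 3, 5
  5: 1, 3, 4

Step 2: Run BFS/DFS from vertex 1:
  Visited: {1, 2, 4, 5, 3}
  Reached 5 of 5 vertices

Step 3: All 5 vertices reached from vertex 1, so the graph is connected.
Number of connected components: 1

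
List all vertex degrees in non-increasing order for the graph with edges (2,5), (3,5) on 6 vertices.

Step 1: Count edges incident to each vertex:
  deg(1) = 0 (neighbors: none)
  deg(2) = 1 (neighbors: 5)
  deg(3) = 1 (neighbors: 5)
  deg(4) = 0 (neighbors: none)
  deg(5) = 2 (neighbors: 2, 3)
  deg(6) = 0 (neighbors: none)

Step 2: Sort degrees in non-increasing order:
  Degrees: [0, 1, 1, 0, 2, 0] -> sorted: [2, 1, 1, 0, 0, 0]

Degree sequence: [2, 1, 1, 0, 0, 0]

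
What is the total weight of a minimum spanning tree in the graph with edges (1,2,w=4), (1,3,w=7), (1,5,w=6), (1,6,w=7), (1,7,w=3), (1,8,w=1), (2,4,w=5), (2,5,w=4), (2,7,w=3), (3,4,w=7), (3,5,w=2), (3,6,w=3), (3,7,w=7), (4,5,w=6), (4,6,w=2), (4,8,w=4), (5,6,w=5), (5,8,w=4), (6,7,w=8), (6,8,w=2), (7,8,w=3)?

Apply Kruskal's algorithm (sort edges by weight, add if no cycle):

Sorted edges by weight:
  (1,8) w=1
  (3,5) w=2
  (4,6) w=2
  (6,8) w=2
  (1,7) w=3
  (2,7) w=3
  (3,6) w=3
  (7,8) w=3
  (1,2) w=4
  (2,5) w=4
  (4,8) w=4
  (5,8) w=4
  (2,4) w=5
  (5,6) w=5
  (1,5) w=6
  (4,5) w=6
  (1,3) w=7
  (1,6) w=7
  (3,4) w=7
  (3,7) w=7
  (6,7) w=8

Add edge (1,8) w=1 -- no cycle. Running total: 1
Add edge (3,5) w=2 -- no cycle. Running total: 3
Add edge (4,6) w=2 -- no cycle. Running total: 5
Add edge (6,8) w=2 -- no cycle. Running total: 7
Add edge (1,7) w=3 -- no cycle. Running total: 10
Add edge (2,7) w=3 -- no cycle. Running total: 13
Add edge (3,6) w=3 -- no cycle. Running total: 16

MST edges: (1,8,w=1), (3,5,w=2), (4,6,w=2), (6,8,w=2), (1,7,w=3), (2,7,w=3), (3,6,w=3)
Total MST weight: 1 + 2 + 2 + 2 + 3 + 3 + 3 = 16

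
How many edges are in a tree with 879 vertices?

A tree on n vertices always has exactly n - 1 edges.
For n = 879: edges = 879 - 1 = 878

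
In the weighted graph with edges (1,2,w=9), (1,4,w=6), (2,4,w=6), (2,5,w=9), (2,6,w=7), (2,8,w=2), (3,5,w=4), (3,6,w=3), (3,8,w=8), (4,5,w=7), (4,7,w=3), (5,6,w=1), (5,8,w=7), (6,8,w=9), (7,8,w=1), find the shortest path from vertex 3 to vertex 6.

Step 1: Build adjacency list with weights:
  1: 2(w=9), 4(w=6)
  2: 1(w=9), 4(w=6), 5(w=9), 6(w=7), 8(w=2)
  3: 5(w=4), 6(w=3), 8(w=8)
  4: 1(w=6), 2(w=6), 5(w=7), 7(w=3)
  5: 2(w=9), 3(w=4), 4(w=7), 6(w=1), 8(w=7)
  6: 2(w=7), 3(w=3), 5(w=1), 8(w=9)
  7: 4(w=3), 8(w=1)
  8: 2(w=2), 3(w=8), 5(w=7), 6(w=9), 7(w=1)

Step 2: Apply Dijkstra's algorithm from vertex 3:
  Visit vertex 3 (distance=0)
    Update dist[5] = 4
    Update dist[6] = 3
    Update dist[8] = 8
  Visit vertex 6 (distance=3)
    Update dist[2] = 10

Step 3: Shortest path: 3 -> 6
Total weight: 3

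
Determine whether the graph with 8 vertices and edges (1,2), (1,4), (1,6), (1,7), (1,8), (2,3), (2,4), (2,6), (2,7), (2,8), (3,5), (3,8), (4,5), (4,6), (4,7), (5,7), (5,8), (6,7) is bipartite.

Step 1: Attempt 2-coloring using BFS:
  Start at vertex 1, assign color 0
  Color vertex 2 with color 1 (neighbor of 1)
  Color vertex 4 with color 1 (neighbor of 1)
  Color vertex 6 with color 1 (neighbor of 1)
  Color vertex 7 with color 1 (neighbor of 1)
  Color vertex 8 with color 1 (neighbor of 1)
  Color vertex 3 with color 0 (neighbor of 2)

Step 2: Conflict found! Vertices 2 and 4 are adjacent but have the same color.
This means the graph contains an odd cycle.

The graph is NOT bipartite.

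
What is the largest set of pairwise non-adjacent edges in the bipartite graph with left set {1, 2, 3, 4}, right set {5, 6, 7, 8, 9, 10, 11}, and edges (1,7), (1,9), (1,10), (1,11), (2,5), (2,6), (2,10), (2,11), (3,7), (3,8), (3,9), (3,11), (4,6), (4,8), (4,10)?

Step 1: List the neighbors of each left vertex:
  1: 7, 9, 10, 11
  2: 5, 6, 10, 11
  3: 7, 8, 9, 11
  4: 6, 8, 10

Step 2: Greedily match left vertices, then look for augmenting paths:
  Match 1 -- 7
  Match 2 -- 5
  Match 3 -- 8
  Match 4 -- 6
  No augmenting path remains.

Step 3: Verify this is maximum:
  Matching size 4 = min(|L|, |R|) = min(4, 7), which is an upper bound, so this matching is maximum.

Maximum matching: {(1,7), (2,5), (3,8), (4,6)}
Size: 4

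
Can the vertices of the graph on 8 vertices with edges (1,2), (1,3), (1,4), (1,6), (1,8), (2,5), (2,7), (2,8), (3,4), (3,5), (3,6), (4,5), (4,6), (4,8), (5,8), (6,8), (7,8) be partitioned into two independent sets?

Step 1: Attempt 2-coloring using BFS:
  Start at vertex 1, assign color 0
  Color vertex 2 with color 1 (neighbor of 1)
  Color vertex 3 with color 1 (neighbor of 1)
  Color vertex 4 with color 1 (neighbor of 1)
  Color vertex 6 with color 1 (neighbor of 1)
  Color vertex 8 with color 1 (neighbor of 1)
  Color vertex 5 with color 0 (neighbor of 2)
  Color vertex 7 with color 0 (neighbor of 2)

Step 2: Conflict found! Vertices 2 and 8 are adjacent but have the same color.
This means the graph contains an odd cycle.

The graph is NOT bipartite.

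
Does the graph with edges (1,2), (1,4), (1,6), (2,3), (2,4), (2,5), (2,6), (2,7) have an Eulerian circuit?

Step 1: Find the degree of each vertex:
  deg(1) = 3
  deg(2) = 6
  deg(3) = 1
  deg(4) = 2
  deg(5) = 1
  deg(6) = 2
  deg(7) = 1

Step 2: Count vertices with odd degree:
  Odd-degree vertices: 1, 3, 5, 7 (4 total)

Step 3: Apply Euler's theorem:
  - Eulerian circuit exists iff graph is connected and all vertices have even degree
  - Eulerian path exists iff graph is connected and has 0 or 2 odd-degree vertices

Graph has 4 odd-degree vertices (need 0 or 2).
Neither Eulerian path nor Eulerian circuit exists.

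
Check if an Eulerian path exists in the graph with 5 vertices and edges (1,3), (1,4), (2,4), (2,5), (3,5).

Step 1: Find the degree of each vertex:
  deg(1) = 2
  deg(2) = 2
  deg(3) = 2
  deg(4) = 2
  deg(5) = 2

Step 2: Count vertices with odd degree:
  All vertices have even degree (0 odd-degree vertices)

Step 3: Apply Euler's theorem:
  - Eulerian circuit exists iff graph is connected and all vertices have even degree
  - Eulerian path exists iff graph is connected and has 0 or 2 odd-degree vertices

Graph is connected with 0 odd-degree vertices.
Both Eulerian circuit and Eulerian path exist.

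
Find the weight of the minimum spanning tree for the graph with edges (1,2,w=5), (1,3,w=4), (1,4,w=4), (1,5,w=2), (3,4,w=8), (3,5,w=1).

Apply Kruskal's algorithm (sort edges by weight, add if no cycle):

Sorted edges by weight:
  (3,5) w=1
  (1,5) w=2
  (1,4) w=4
  (1,3) w=4
  (1,2) w=5
  (3,4) w=8

Add edge (3,5) w=1 -- no cycle. Running total: 1
Add edge (1,5) w=2 -- no cycle. Running total: 3
Add edge (1,4) w=4 -- no cycle. Running total: 7
Skip edge (1,3) w=4 -- would create cycle
Add edge (1,2) w=5 -- no cycle. Running total: 12

MST edges: (3,5,w=1), (1,5,w=2), (1,4,w=4), (1,2,w=5)
Total MST weight: 1 + 2 + 4 + 5 = 12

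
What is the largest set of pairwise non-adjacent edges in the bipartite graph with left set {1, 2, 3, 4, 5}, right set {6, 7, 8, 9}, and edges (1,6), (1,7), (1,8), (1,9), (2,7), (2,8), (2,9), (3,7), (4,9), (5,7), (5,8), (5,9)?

Step 1: List the neighbors of each left vertex:
  1: 6, 7, 8, 9
  2: 7, 8, 9
  3: 7
  4: 9
  5: 7, 8, 9

Step 2: Greedily match left vertices, then look for augmenting paths:
  Match 1 -- 6
  Match 2 -- 7
  Match 4 -- 9
  Match 5 -- 8
  No augmenting path remains.

Step 3: Verify this is maximum:
  Matching size 4 = min(|L|, |R|) = min(5, 4), which is an upper bound, so this matching is maximum.

Maximum matching: {(1,6), (2,7), (4,9), (5,8)}
Size: 4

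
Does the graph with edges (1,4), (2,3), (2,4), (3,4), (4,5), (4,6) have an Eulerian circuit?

Step 1: Find the degree of each vertex:
  deg(1) = 1
  deg(2) = 2
  deg(3) = 2
  deg(4) = 5
  deg(5) = 1
  deg(6) = 1

Step 2: Count vertices with odd degree:
  Odd-degree vertices: 1, 4, 5, 6 (4 total)

Step 3: Apply Euler's theorem:
  - Eulerian circuit exists iff graph is connected and all vertices have even degree
  - Eulerian path exists iff graph is connected and has 0 or 2 odd-degree vertices

Graph has 4 odd-degree vertices (need 0 or 2).
Neither Eulerian path nor Eulerian circuit exists.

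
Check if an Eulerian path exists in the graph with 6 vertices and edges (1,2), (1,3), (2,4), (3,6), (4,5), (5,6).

Step 1: Find the degree of each vertex:
  deg(1) = 2
  deg(2) = 2
  deg(3) = 2
  deg(4) = 2
  deg(5) = 2
  deg(6) = 2

Step 2: Count vertices with odd degree:
  All vertices have even degree (0 odd-degree vertices)

Step 3: Apply Euler's theorem:
  - Eulerian circuit exists iff graph is connected and all vertices have even degree
  - Eulerian path exists iff graph is connected and has 0 or 2 odd-degree vertices

Graph is connected with 0 odd-degree vertices.
Both Eulerian circuit and Eulerian path exist.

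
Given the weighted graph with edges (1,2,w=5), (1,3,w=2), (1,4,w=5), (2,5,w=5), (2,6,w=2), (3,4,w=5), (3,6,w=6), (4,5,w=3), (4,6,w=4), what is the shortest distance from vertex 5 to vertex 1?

Step 1: Build adjacency list with weights:
  1: 2(w=5), 3(w=2), 4(w=5)
  2: 1(w=5), 5(w=5), 6(w=2)
  3: 1(w=2), 4(w=5), 6(w=6)
  4: 1(w=5), 3(w=5), 5(w=3), 6(w=4)
  5: 2(w=5), 4(w=3)
  6: 2(w=2), 3(w=6), 4(w=4)

Step 2: Apply Dijkstra's algorithm from vertex 5:
  Visit vertex 5 (distance=0)
    Update dist[2] = 5
    Update dist[4] = 3
  Visit vertex 4 (distance=3)
    Update dist[1] = 8
    Update dist[3] = 8
    Update dist[6] = 7
  Visit vertex 2 (distance=5)
  Visit vertex 6 (distance=7)
  Visit vertex 1 (distance=8)

Step 3: Shortest path: 5 -> 4 -> 1
Total weight: 3 + 5 = 8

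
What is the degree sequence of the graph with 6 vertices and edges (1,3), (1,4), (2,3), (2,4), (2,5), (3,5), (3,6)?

Step 1: Count edges incident to each vertex:
  deg(1) = 2 (neighbors: 3, 4)
  deg(2) = 3 (neighbors: 3, 4, 5)
  deg(3) = 4 (neighbors: 1, 2, 5, 6)
  deg(4) = 2 (neighbors: 1, 2)
  deg(5) = 2 (neighbors: 2, 3)
  deg(6) = 1 (neighbors: 3)

Step 2: Sort degrees in non-increasing order:
  Degrees: [2, 3, 4, 2, 2, 1] -> sorted: [4, 3, 2, 2, 2, 1]

Degree sequence: [4, 3, 2, 2, 2, 1]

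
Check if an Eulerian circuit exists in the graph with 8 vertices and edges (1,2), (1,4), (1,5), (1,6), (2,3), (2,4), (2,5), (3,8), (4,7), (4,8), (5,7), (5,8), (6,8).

Step 1: Find the degree of each vertex:
  deg(1) = 4
  deg(2) = 4
  deg(3) = 2
  deg(4) = 4
  deg(5) = 4
  deg(6) = 2
  deg(7) = 2
  deg(8) = 4

Step 2: Count vertices with odd degree:
  All vertices have even degree (0 odd-degree vertices)

Step 3: Apply Euler's theorem:
  - Eulerian circuit exists iff graph is connected and all vertices have even degree
  - Eulerian path exists iff graph is connected and has 0 or 2 odd-degree vertices

Graph is connected with 0 odd-degree vertices.
Both Eulerian circuit and Eulerian path exist.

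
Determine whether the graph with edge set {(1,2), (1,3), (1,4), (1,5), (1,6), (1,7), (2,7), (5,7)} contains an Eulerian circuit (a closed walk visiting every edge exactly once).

Step 1: Find the degree of each vertex:
  deg(1) = 6
  deg(2) = 2
  deg(3) = 1
  deg(4) = 1
  deg(5) = 2
  deg(6) = 1
  deg(7) = 3

Step 2: Count vertices with odd degree:
  Odd-degree vertices: 3, 4, 6, 7 (4 total)

Step 3: Apply Euler's theorem:
  - Eulerian circuit exists iff graph is connected and all vertices have even degree
  - Eulerian path exists iff graph is connected and has 0 or 2 odd-degree vertices

Graph has 4 odd-degree vertices (need 0 or 2).
Neither Eulerian path nor Eulerian circuit exists.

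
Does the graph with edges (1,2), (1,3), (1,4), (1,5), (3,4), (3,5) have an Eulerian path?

Step 1: Find the degree of each vertex:
  deg(1) = 4
  deg(2) = 1
  deg(3) = 3
  deg(4) = 2
  deg(5) = 2

Step 2: Count vertices with odd degree:
  Odd-degree vertices: 2, 3 (2 total)

Step 3: Apply Euler's theorem:
  - Eulerian circuit exists iff graph is connected and all vertices have even degree
  - Eulerian path exists iff graph is connected and has 0 or 2 odd-degree vertices

Graph is connected with exactly 2 odd-degree vertices (2, 3).
Eulerian path exists (starting and ending at the odd-degree vertices), but no Eulerian circuit.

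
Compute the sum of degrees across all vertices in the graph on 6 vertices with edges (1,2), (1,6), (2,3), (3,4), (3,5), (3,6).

Step 1: Count edges incident to each vertex:
  deg(1) = 2 (neighbors: 2, 6)
  deg(2) = 2 (neighbors: 1, 3)
  deg(3) = 4 (neighbors: 2, 4, 5, 6)
  deg(4) = 1 (neighbors: 3)
  deg(5) = 1 (neighbors: 3)
  deg(6) = 2 (neighbors: 1, 3)

Step 2: Sum all degrees:
  2 + 2 + 4 + 1 + 1 + 2 = 12

Verification: sum of degrees = 2 * |E| = 2 * 6 = 12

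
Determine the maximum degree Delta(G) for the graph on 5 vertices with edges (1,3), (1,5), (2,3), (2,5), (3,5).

Step 1: Count edges incident to each vertex:
  deg(1) = 2 (neighbors: 3, 5)
  deg(2) = 2 (neighbors: 3, 5)
  deg(3) = 3 (neighbors: 1, 2, 5)
  deg(4) = 0 (neighbors: none)
  deg(5) = 3 (neighbors: 1, 2, 3)

Step 2: Find maximum:
  max(2, 2, 3, 0, 3) = 3 (vertex 3)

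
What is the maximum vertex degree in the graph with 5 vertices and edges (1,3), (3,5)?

Step 1: Count edges incident to each vertex:
  deg(1) = 1 (neighbors: 3)
  deg(2) = 0 (neighbors: none)
  deg(3) = 2 (neighbors: 1, 5)
  deg(4) = 0 (neighbors: none)
  deg(5) = 1 (neighbors: 3)

Step 2: Find maximum:
  max(1, 0, 2, 0, 1) = 2 (vertex 3)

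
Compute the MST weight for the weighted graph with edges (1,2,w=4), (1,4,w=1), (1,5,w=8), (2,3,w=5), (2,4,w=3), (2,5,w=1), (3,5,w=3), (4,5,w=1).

Apply Kruskal's algorithm (sort edges by weight, add if no cycle):

Sorted edges by weight:
  (1,4) w=1
  (2,5) w=1
  (4,5) w=1
  (2,4) w=3
  (3,5) w=3
  (1,2) w=4
  (2,3) w=5
  (1,5) w=8

Add edge (1,4) w=1 -- no cycle. Running total: 1
Add edge (2,5) w=1 -- no cycle. Running total: 2
Add edge (4,5) w=1 -- no cycle. Running total: 3
Skip edge (2,4) w=3 -- would create cycle
Add edge (3,5) w=3 -- no cycle. Running total: 6

MST edges: (1,4,w=1), (2,5,w=1), (4,5,w=1), (3,5,w=3)
Total MST weight: 1 + 1 + 1 + 3 = 6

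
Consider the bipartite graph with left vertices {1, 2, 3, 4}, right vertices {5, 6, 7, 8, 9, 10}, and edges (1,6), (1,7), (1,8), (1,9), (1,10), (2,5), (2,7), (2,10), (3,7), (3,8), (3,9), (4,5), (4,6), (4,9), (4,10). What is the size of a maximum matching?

Step 1: List the neighbors of each left vertex:
  1: 6, 7, 8, 9, 10
  2: 5, 7, 10
  3: 7, 8, 9
  4: 5, 6, 9, 10

Step 2: Greedily match left vertices, then look for augmenting paths:
  Match 1 -- 6
  Match 2 -- 5
  Match 3 -- 7
  Match 4 -- 9
  No augmenting path remains.

Step 3: Verify this is maximum:
  Matching size 4 = min(|L|, |R|) = min(4, 6), which is an upper bound, so this matching is maximum.

Maximum matching: {(1,6), (2,5), (3,7), (4,9)}
Size: 4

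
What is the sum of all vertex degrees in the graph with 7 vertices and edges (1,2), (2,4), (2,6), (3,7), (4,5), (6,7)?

Step 1: Count edges incident to each vertex:
  deg(1) = 1 (neighbors: 2)
  deg(2) = 3 (neighbors: 1, 4, 6)
  deg(3) = 1 (neighbors: 7)
  deg(4) = 2 (neighbors: 2, 5)
  deg(5) = 1 (neighbors: 4)
  deg(6) = 2 (neighbors: 2, 7)
  deg(7) = 2 (neighbors: 3, 6)

Step 2: Sum all degrees:
  1 + 3 + 1 + 2 + 1 + 2 + 2 = 12

Verification: sum of degrees = 2 * |E| = 2 * 6 = 12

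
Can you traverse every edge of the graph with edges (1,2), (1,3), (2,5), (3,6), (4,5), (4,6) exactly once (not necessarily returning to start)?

Step 1: Find the degree of each vertex:
  deg(1) = 2
  deg(2) = 2
  deg(3) = 2
  deg(4) = 2
  deg(5) = 2
  deg(6) = 2

Step 2: Count vertices with odd degree:
  All vertices have even degree (0 odd-degree vertices)

Step 3: Apply Euler's theorem:
  - Eulerian circuit exists iff graph is connected and all vertices have even degree
  - Eulerian path exists iff graph is connected and has 0 or 2 odd-degree vertices

Graph is connected with 0 odd-degree vertices.
Both Eulerian circuit and Eulerian path exist.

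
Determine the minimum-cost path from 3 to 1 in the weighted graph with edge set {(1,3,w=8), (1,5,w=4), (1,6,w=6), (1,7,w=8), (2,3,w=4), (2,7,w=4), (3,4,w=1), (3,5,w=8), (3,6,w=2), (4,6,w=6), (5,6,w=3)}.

Step 1: Build adjacency list with weights:
  1: 3(w=8), 5(w=4), 6(w=6), 7(w=8)
  2: 3(w=4), 7(w=4)
  3: 1(w=8), 2(w=4), 4(w=1), 5(w=8), 6(w=2)
  4: 3(w=1), 6(w=6)
  5: 1(w=4), 3(w=8), 6(w=3)
  6: 1(w=6), 3(w=2), 4(w=6), 5(w=3)
  7: 1(w=8), 2(w=4)

Step 2: Apply Dijkstra's algorithm from vertex 3:
  Visit vertex 3 (distance=0)
    Update dist[1] = 8
    Update dist[2] = 4
    Update dist[4] = 1
    Update dist[5] = 8
    Update dist[6] = 2
  Visit vertex 4 (distance=1)
  Visit vertex 6 (distance=2)
    Update dist[5] = 5
  Visit vertex 2 (distance=4)
    Update dist[7] = 8
  Visit vertex 5 (distance=5)
  Visit vertex 1 (distance=8)

Step 3: Shortest path: 3 -> 1
Total weight: 8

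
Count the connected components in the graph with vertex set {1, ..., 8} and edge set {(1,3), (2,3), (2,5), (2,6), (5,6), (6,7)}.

Step 1: Build adjacency list from edges:
  1: 3
  2: 3, 5, 6
  3: 1, 2
  4: (none)
  5: 2, 6
  6: 2, 5, 7
  7: 6
  8: (none)

Step 2: Run BFS/DFS from vertex 1:
  Visited: {1, 3, 2, 5, 6, 7}
  Reached 6 of 8 vertices

Step 3: Only 6 of 8 vertices reached. Graph is disconnected.
Connected components: {1, 2, 3, 5, 6, 7}, {4}, {8}
Number of connected components: 3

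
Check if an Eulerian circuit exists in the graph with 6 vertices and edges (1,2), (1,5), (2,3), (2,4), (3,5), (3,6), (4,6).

Step 1: Find the degree of each vertex:
  deg(1) = 2
  deg(2) = 3
  deg(3) = 3
  deg(4) = 2
  deg(5) = 2
  deg(6) = 2

Step 2: Count vertices with odd degree:
  Odd-degree vertices: 2, 3 (2 total)

Step 3: Apply Euler's theorem:
  - Eulerian circuit exists iff graph is connected and all vertices have even degree
  - Eulerian path exists iff graph is connected and has 0 or 2 odd-degree vertices

Graph is connected with exactly 2 odd-degree vertices (2, 3).
Eulerian path exists (starting and ending at the odd-degree vertices), but no Eulerian circuit.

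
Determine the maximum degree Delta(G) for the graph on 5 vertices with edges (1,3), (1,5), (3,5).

Step 1: Count edges incident to each vertex:
  deg(1) = 2 (neighbors: 3, 5)
  deg(2) = 0 (neighbors: none)
  deg(3) = 2 (neighbors: 1, 5)
  deg(4) = 0 (neighbors: none)
  deg(5) = 2 (neighbors: 1, 3)

Step 2: Find maximum:
  max(2, 0, 2, 0, 2) = 2 (vertex 1)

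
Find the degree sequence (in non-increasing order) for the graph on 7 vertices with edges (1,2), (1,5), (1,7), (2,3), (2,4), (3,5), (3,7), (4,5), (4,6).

Step 1: Count edges incident to each vertex:
  deg(1) = 3 (neighbors: 2, 5, 7)
  deg(2) = 3 (neighbors: 1, 3, 4)
  deg(3) = 3 (neighbors: 2, 5, 7)
  deg(4) = 3 (neighbors: 2, 5, 6)
  deg(5) = 3 (neighbors: 1, 3, 4)
  deg(6) = 1 (neighbors: 4)
  deg(7) = 2 (neighbors: 1, 3)

Step 2: Sort degrees in non-increasing order:
  Degrees: [3, 3, 3, 3, 3, 1, 2] -> sorted: [3, 3, 3, 3, 3, 2, 1]

Degree sequence: [3, 3, 3, 3, 3, 2, 1]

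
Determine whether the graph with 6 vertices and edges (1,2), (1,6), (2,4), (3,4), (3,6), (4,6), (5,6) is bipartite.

Step 1: Attempt 2-coloring using BFS:
  Start at vertex 1, assign color 0
  Color vertex 2 with color 1 (neighbor of 1)
  Color vertex 6 with color 1 (neighbor of 1)
  Color vertex 4 with color 0 (neighbor of 2)
  Color vertex 3 with color 0 (neighbor of 6)
  Color vertex 5 with color 0 (neighbor of 6)

Step 2: Conflict found! Vertices 4 and 3 are adjacent but have the same color.
This means the graph contains an odd cycle.

The graph is NOT bipartite.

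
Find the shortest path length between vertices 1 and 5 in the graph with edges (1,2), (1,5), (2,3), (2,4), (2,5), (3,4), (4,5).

Step 1: Build adjacency list:
  1: 2, 5
  2: 1, 3, 4, 5
  3: 2, 4
  4: 2, 3, 5
  5: 1, 2, 4

Step 2: BFS from vertex 1 to find shortest path to 5:
  vertex 2 reached at distance 1
  vertex 5 reached at distance 1

Step 3: Shortest path: 1 -> 5
Path length: 1 edge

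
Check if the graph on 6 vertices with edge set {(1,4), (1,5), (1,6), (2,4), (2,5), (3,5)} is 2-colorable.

Step 1: Attempt 2-coloring using BFS:
  Start at vertex 1, assign color 0
  Color vertex 4 with color 1 (neighbor of 1)
  Color vertex 5 with color 1 (neighbor of 1)
  Color vertex 6 with color 1 (neighbor of 1)
  Color vertex 2 with color 0 (neighbor of 4)
  Color vertex 3 with color 0 (neighbor of 5)

Step 2: 2-coloring succeeded. No conflicts found.
  Set A (color 0): {1, 2, 3}
  Set B (color 1): {4, 5, 6}

The graph is bipartite with partition {1, 2, 3}, {4, 5, 6}.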